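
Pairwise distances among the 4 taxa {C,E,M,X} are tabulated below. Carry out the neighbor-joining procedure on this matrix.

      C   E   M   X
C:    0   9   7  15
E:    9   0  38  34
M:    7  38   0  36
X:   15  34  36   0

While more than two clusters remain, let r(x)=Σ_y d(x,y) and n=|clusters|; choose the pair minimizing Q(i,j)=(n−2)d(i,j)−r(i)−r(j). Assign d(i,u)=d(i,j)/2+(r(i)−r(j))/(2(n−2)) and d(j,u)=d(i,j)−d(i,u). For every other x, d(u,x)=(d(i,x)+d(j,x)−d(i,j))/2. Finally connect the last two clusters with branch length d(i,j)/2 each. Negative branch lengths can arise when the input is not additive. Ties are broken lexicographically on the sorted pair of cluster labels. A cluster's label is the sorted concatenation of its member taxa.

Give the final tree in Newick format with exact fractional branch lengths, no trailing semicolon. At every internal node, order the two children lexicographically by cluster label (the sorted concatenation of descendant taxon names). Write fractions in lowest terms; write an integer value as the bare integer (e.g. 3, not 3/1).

1. join C+M (d=7, Q=-98) ⇒ CM; edges |C|=-9, |M|=16
  updated: d(CM,E)=20, d(CM,X)=22
2. join CM+E (d=20, Q=-76) ⇒ CEM; edges |CM|=4, |E|=16
  updated: d(CEM,X)=18
3. join CEM+X (d=18) ⇒ CEMX; edges |CEM|=9, |X|=9
final tree: (((C:-9,M:16):4,E:16):9,X:9)
total length: 45

(((C:-9,M:16):4,E:16):9,X:9)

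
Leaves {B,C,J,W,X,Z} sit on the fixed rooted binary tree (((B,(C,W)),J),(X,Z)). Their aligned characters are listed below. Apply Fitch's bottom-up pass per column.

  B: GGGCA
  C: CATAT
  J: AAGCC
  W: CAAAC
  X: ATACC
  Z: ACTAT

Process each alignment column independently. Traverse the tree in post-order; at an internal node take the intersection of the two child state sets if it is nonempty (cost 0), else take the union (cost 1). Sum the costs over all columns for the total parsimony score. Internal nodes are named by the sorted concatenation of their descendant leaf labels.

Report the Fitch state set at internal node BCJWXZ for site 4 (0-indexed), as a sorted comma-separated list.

C

[col 0] CW: children C:{C}, W:{C} ∩→ {C}; cost 0
[col 0] BCW: children B:{G}, CW:{C} ∪→ {C,G}; cost 1
[col 0] BCJW: children BCW:{C,G}, J:{A} ∪→ {A,C,G}; cost 1
[col 0] XZ: children X:{A}, Z:{A} ∩→ {A}; cost 0
[col 0] BCJWXZ: children BCJW:{A,C,G}, XZ:{A} ∩→ {A}; cost 0
[col 1] CW: children C:{A}, W:{A} ∩→ {A}; cost 0
[col 1] BCW: children B:{G}, CW:{A} ∪→ {A,G}; cost 1
[col 1] BCJW: children BCW:{A,G}, J:{A} ∩→ {A}; cost 0
[col 1] XZ: children X:{T}, Z:{C} ∪→ {C,T}; cost 1
[col 1] BCJWXZ: children BCJW:{A}, XZ:{C,T} ∪→ {A,C,T}; cost 1
[col 2] CW: children C:{T}, W:{A} ∪→ {A,T}; cost 1
[col 2] BCW: children B:{G}, CW:{A,T} ∪→ {A,G,T}; cost 1
[col 2] BCJW: children BCW:{A,G,T}, J:{G} ∩→ {G}; cost 0
[col 2] XZ: children X:{A}, Z:{T} ∪→ {A,T}; cost 1
[col 2] BCJWXZ: children BCJW:{G}, XZ:{A,T} ∪→ {A,G,T}; cost 1
[col 3] CW: children C:{A}, W:{A} ∩→ {A}; cost 0
[col 3] BCW: children B:{C}, CW:{A} ∪→ {A,C}; cost 1
[col 3] BCJW: children BCW:{A,C}, J:{C} ∩→ {C}; cost 0
[col 3] XZ: children X:{C}, Z:{A} ∪→ {A,C}; cost 1
[col 3] BCJWXZ: children BCJW:{C}, XZ:{A,C} ∩→ {C}; cost 0
[col 4] CW: children C:{T}, W:{C} ∪→ {C,T}; cost 1
[col 4] BCW: children B:{A}, CW:{C,T} ∪→ {A,C,T}; cost 1
[col 4] BCJW: children BCW:{A,C,T}, J:{C} ∩→ {C}; cost 0
[col 4] XZ: children X:{C}, Z:{T} ∪→ {C,T}; cost 1
[col 4] BCJWXZ: children BCJW:{C}, XZ:{C,T} ∩→ {C}; cost 0
per-site changes: [2, 3, 4, 2, 3]; total = 14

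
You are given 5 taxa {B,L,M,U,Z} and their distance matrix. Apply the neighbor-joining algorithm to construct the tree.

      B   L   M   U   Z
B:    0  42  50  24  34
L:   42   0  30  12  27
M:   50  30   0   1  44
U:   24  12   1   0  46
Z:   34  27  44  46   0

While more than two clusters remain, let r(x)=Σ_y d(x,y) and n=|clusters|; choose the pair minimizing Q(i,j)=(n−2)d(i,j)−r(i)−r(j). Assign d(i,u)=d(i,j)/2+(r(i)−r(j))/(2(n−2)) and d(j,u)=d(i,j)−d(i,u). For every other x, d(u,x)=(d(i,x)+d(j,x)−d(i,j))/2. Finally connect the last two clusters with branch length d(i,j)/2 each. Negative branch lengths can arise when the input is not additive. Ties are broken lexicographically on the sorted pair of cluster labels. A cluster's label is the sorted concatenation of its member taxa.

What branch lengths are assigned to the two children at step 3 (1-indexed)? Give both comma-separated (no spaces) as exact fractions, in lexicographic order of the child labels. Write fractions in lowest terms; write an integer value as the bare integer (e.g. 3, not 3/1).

step 1: merge (M,U) at d=1, Q=-205; branch lengths M→15/2, U→-13/2; new cluster MU
  updated: d(B,MU)=73/2, d(L,MU)=41/2, d(MU,Z)=89/2
step 2: merge (B,Z) at d=34, Q=-150; branch lengths B→75/4, Z→61/4; new cluster BZ
  updated: d(BZ,L)=35/2, d(BZ,MU)=47/2
step 3: merge (BZ,L) at d=35/2, Q=-123/2; branch lengths BZ→41/4, L→29/4; new cluster BLZ
  updated: d(BLZ,MU)=53/4
step 4: merge (BLZ,MU) at d=53/4; branch lengths BLZ→53/8, MU→53/8; new cluster BLMUZ
final tree: (((B:75/4,Z:61/4):41/4,L:29/4):53/8,(M:15/2,U:-13/2):53/8)
total length: 263/4

41/4,29/4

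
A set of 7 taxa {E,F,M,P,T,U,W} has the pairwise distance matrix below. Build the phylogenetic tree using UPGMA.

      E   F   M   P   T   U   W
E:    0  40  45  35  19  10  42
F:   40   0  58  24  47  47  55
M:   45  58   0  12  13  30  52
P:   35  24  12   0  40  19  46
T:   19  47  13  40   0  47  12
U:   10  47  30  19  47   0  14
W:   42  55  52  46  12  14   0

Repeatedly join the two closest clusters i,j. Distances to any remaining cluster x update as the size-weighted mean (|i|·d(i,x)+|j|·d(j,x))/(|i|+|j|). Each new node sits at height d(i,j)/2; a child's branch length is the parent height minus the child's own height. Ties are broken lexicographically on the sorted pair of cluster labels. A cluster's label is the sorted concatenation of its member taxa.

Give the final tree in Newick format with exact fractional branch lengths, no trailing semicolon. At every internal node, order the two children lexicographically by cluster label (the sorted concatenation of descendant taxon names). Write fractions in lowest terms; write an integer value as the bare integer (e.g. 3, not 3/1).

1. join E+U (d=10) ⇒ EU; edges |E|=5, |U|=5
  updated: d(EU,F)=87/2, d(EU,M)=75/2, d(EU,P)=27, d(EU,T)=33, d(EU,W)=28
2. join M+P (d=12) ⇒ MP; edges |M|=6, |P|=6
  updated: d(EU,MP)=129/4, d(F,MP)=41, d(MP,T)=53/2, d(MP,W)=49
3. join T+W (d=12) ⇒ TW; edges |T|=6, |W|=6
  updated: d(EU,TW)=61/2, d(F,TW)=51, d(MP,TW)=151/4
4. join EU+TW (d=61/2) ⇒ ETUW; edges |EU|=41/4, |TW|=37/4
  updated: d(ETUW,F)=189/4, d(ETUW,MP)=35
5. join ETUW+MP (d=35) ⇒ EMPTUW; edges |ETUW|=9/4, |MP|=23/2
  updated: d(EMPTUW,F)=271/6
6. join EMPTUW+F (d=271/6) ⇒ EFMPTUW; edges |EMPTUW|=61/12, |F|=271/12
final tree: ((((E:5,U:5):41/4,(T:6,W:6):37/4):9/4,(M:6,P:6):23/2):61/12,F:271/12)
total length: 1139/12

((((E:5,U:5):41/4,(T:6,W:6):37/4):9/4,(M:6,P:6):23/2):61/12,F:271/12)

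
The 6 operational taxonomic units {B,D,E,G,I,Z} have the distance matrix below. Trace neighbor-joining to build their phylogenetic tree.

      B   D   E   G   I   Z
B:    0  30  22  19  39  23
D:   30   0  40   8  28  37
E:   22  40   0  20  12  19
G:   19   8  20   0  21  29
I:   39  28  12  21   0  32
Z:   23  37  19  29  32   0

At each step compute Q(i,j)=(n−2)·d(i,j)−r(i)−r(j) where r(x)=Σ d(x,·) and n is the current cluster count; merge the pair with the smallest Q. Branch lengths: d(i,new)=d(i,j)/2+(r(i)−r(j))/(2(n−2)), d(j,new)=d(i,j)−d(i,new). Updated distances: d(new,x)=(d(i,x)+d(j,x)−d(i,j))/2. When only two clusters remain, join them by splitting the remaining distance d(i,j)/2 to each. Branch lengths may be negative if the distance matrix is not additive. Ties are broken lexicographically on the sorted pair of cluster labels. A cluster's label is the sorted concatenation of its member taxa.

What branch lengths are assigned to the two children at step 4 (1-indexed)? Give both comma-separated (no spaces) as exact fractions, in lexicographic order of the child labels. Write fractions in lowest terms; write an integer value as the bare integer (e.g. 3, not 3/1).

55/16,115/16

step 1: merge (D,G) at d=8, Q=-208; branch lengths D→39/4, G→-7/4; new cluster DG
  updated: d(B,DG)=41/2, d(DG,E)=26, d(DG,I)=41/2, d(DG,Z)=29
step 2: merge (E,I) at d=12, Q=-293/2; branch lengths E→23/12, I→121/12; new cluster EI
  updated: d(B,EI)=49/2, d(DG,EI)=69/4, d(EI,Z)=39/2
step 3: merge (B,DG) at d=41/2, Q=-375/4; branch lengths B→169/16, DG→159/16; new cluster BDG
  updated: d(BDG,EI)=85/8, d(BDG,Z)=63/4
step 4: merge (BDG,EI) at d=85/8, Q=-367/8; branch lengths BDG→55/16, EI→115/16; new cluster BDEGI
  updated: d(BDEGI,Z)=197/16
step 5: merge (BDEGI,Z) at d=197/16; branch lengths BDEGI→197/32, Z→197/32; new cluster BDEGIZ
final tree: (((B:169/16,(D:39/4,G:-7/4):159/16):55/16,(E:23/12,I:121/12):115/16):197/32,Z:197/32)
total length: 1015/16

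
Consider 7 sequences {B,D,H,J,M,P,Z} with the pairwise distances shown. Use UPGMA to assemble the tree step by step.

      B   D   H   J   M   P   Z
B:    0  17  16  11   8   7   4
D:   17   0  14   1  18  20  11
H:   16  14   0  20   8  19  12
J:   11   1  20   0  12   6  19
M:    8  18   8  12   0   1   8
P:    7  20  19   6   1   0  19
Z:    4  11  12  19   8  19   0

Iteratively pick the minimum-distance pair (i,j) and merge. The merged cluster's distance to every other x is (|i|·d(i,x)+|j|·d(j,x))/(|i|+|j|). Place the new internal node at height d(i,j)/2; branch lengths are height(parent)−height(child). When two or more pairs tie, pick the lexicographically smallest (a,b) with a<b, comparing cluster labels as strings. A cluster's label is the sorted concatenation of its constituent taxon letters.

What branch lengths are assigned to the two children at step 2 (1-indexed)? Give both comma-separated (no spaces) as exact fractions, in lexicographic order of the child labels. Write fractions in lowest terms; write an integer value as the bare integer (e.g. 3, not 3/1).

1/2,1/2

step 1: merge (D,J) at d=1; branch lengths D→1/2, J→1/2; new cluster DJ
  updated: d(B,DJ)=14, d(DJ,H)=17, d(DJ,M)=15, d(DJ,P)=13, d(DJ,Z)=15
step 2: merge (M,P) at d=1; branch lengths M→1/2, P→1/2; new cluster MP
  updated: d(B,MP)=15/2, d(DJ,MP)=14, d(H,MP)=27/2, d(MP,Z)=27/2
step 3: merge (B,Z) at d=4; branch lengths B→2, Z→2; new cluster BZ
  updated: d(BZ,DJ)=29/2, d(BZ,H)=14, d(BZ,MP)=21/2
step 4: merge (BZ,MP) at d=21/2; branch lengths BZ→13/4, MP→19/4; new cluster BMPZ
  updated: d(BMPZ,DJ)=57/4, d(BMPZ,H)=55/4
step 5: merge (BMPZ,H) at d=55/4; branch lengths BMPZ→13/8, H→55/8; new cluster BHMPZ
  updated: d(BHMPZ,DJ)=74/5
step 6: merge (BHMPZ,DJ) at d=74/5; branch lengths BHMPZ→21/40, DJ→69/10; new cluster BDHJMPZ
final tree: ((((B:2,Z:2):13/4,(M:1/2,P:1/2):19/4):13/8,H:55/8):21/40,(D:1/2,J:1/2):69/10)
total length: 1197/40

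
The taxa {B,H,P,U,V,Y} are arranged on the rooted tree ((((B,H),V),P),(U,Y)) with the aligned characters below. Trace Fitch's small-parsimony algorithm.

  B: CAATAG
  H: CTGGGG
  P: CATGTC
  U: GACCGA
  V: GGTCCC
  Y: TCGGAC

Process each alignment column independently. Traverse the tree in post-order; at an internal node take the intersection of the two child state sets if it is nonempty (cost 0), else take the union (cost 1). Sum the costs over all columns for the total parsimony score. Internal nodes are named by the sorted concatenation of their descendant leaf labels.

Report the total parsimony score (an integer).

19

BH@0: {C} ∩ {C} = {C} (intersection, +0)
BHV@0: {C} ∪ {G} = {C,G} (union, +1)
BHPV@0: {C,G} ∩ {C} = {C} (intersection, +0)
UY@0: {G} ∪ {T} = {G,T} (union, +1)
BHPUVY@0: {C} ∪ {G,T} = {C,G,T} (union, +1)
BH@1: {A} ∪ {T} = {A,T} (union, +1)
BHV@1: {A,T} ∪ {G} = {A,G,T} (union, +1)
BHPV@1: {A,G,T} ∩ {A} = {A} (intersection, +0)
UY@1: {A} ∪ {C} = {A,C} (union, +1)
BHPUVY@1: {A} ∩ {A,C} = {A} (intersection, +0)
BH@2: {A} ∪ {G} = {A,G} (union, +1)
BHV@2: {A,G} ∪ {T} = {A,G,T} (union, +1)
BHPV@2: {A,G,T} ∩ {T} = {T} (intersection, +0)
UY@2: {C} ∪ {G} = {C,G} (union, +1)
BHPUVY@2: {T} ∪ {C,G} = {C,G,T} (union, +1)
BH@3: {T} ∪ {G} = {G,T} (union, +1)
BHV@3: {G,T} ∪ {C} = {C,G,T} (union, +1)
BHPV@3: {C,G,T} ∩ {G} = {G} (intersection, +0)
UY@3: {C} ∪ {G} = {C,G} (union, +1)
BHPUVY@3: {G} ∩ {C,G} = {G} (intersection, +0)
BH@4: {A} ∪ {G} = {A,G} (union, +1)
BHV@4: {A,G} ∪ {C} = {A,C,G} (union, +1)
BHPV@4: {A,C,G} ∪ {T} = {A,C,G,T} (union, +1)
UY@4: {G} ∪ {A} = {A,G} (union, +1)
BHPUVY@4: {A,C,G,T} ∩ {A,G} = {A,G} (intersection, +0)
BH@5: {G} ∩ {G} = {G} (intersection, +0)
BHV@5: {G} ∪ {C} = {C,G} (union, +1)
BHPV@5: {C,G} ∩ {C} = {C} (intersection, +0)
UY@5: {A} ∪ {C} = {A,C} (union, +1)
BHPUVY@5: {C} ∩ {A,C} = {C} (intersection, +0)
per-site changes: [3, 3, 4, 3, 4, 2]; total = 19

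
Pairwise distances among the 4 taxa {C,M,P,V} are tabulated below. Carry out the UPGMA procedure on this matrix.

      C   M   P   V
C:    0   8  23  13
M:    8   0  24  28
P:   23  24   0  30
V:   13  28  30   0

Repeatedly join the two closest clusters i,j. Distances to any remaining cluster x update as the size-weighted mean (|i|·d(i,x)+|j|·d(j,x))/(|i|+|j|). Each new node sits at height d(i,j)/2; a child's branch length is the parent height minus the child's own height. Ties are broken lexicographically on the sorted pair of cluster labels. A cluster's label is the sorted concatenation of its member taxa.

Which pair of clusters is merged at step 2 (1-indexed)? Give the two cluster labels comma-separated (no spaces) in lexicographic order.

step 1: merge (C,M) at d=8; branch lengths C→4, M→4; new cluster CM
  updated: d(CM,P)=47/2, d(CM,V)=41/2
step 2: merge (CM,V) at d=41/2; branch lengths CM→25/4, V→41/4; new cluster CMV
  updated: d(CMV,P)=77/3
step 3: merge (CMV,P) at d=77/3; branch lengths CMV→31/12, P→77/6; new cluster CMPV
final tree: (((C:4,M:4):25/4,V:41/4):31/12,P:77/6)
total length: 479/12

CM,V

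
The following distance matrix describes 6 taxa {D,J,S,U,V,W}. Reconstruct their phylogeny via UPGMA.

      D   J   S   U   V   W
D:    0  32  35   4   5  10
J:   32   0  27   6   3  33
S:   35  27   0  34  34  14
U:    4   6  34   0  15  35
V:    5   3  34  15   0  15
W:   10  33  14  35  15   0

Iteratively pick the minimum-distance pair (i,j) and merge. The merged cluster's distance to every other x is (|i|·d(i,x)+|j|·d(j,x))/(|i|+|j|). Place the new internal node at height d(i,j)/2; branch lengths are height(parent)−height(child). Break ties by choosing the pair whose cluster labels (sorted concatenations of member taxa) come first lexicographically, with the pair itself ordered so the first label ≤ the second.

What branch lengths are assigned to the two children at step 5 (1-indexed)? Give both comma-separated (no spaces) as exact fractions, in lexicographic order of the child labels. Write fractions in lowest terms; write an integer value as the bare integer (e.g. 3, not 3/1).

step 1: merge (J,V) at d=3; branch lengths J→3/2, V→3/2; new cluster JV
  updated: d(D,JV)=37/2, d(JV,S)=61/2, d(JV,U)=21/2, d(JV,W)=24
step 2: merge (D,U) at d=4; branch lengths D→2, U→2; new cluster DU
  updated: d(DU,JV)=29/2, d(DU,S)=69/2, d(DU,W)=45/2
step 3: merge (S,W) at d=14; branch lengths S→7, W→7; new cluster SW
  updated: d(DU,SW)=57/2, d(JV,SW)=109/4
step 4: merge (DU,JV) at d=29/2; branch lengths DU→21/4, JV→23/4; new cluster DJUV
  updated: d(DJUV,SW)=223/8
step 5: merge (DJUV,SW) at d=223/8; branch lengths DJUV→107/16, SW→111/16; new cluster DJSUVW
final tree: (((D:2,U:2):21/4,(J:3/2,V:3/2):23/4):107/16,(S:7,W:7):111/16)
total length: 365/8

107/16,111/16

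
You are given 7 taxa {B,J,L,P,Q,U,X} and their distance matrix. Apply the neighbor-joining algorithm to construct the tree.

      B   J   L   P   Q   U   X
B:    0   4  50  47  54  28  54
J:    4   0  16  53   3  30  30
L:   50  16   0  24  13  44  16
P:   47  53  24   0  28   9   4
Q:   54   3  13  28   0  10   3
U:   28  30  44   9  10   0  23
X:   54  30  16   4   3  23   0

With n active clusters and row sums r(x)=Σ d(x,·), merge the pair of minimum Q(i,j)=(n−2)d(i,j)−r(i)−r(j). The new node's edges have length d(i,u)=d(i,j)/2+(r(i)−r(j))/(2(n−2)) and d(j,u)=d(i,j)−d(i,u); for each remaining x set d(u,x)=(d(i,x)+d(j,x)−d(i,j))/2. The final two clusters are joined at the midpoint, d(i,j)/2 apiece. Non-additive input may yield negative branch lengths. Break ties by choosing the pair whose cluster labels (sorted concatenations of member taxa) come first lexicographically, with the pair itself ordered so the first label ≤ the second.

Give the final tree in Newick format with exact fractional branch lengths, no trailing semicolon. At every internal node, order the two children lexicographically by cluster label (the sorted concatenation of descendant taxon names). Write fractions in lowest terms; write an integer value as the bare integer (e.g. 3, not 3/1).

(((((B:121/10,J:-81/10):67/3,L:26/3):77/16,Q:-9/16):77/16,(P:9/2,U:9/2):131/16):13/32,X:13/32)

iteration 1: select B,J (d=4, Q=-353); attach at lengths (121/10, -81/10); label the merged cluster BJ
  updated: d(BJ,L)=31, d(BJ,P)=48, d(BJ,Q)=53/2, d(BJ,U)=27, d(BJ,X)=40
iteration 2: select P,U (d=9, Q=-190); attach at lengths (9/2, 9/2); label the merged cluster PU
  updated: d(BJ,PU)=33, d(L,PU)=59/2, d(PU,Q)=29/2, d(PU,X)=9
iteration 3: select BJ,L (d=31, Q=-127); attach at lengths (67/3, 26/3); label the merged cluster BJL
  updated: d(BJL,PU)=63/4, d(BJL,Q)=17/4, d(BJL,X)=25/2
iteration 4: select BJL,Q (d=17/4, Q=-183/4); attach at lengths (77/16, -9/16); label the merged cluster BJLQ
  updated: d(BJLQ,PU)=13, d(BJLQ,X)=45/8
iteration 5: select BJLQ,PU (d=13, Q=-221/8); attach at lengths (77/16, 131/16); label the merged cluster BJLPQU
  updated: d(BJLPQU,X)=13/16
iteration 6: select BJLPQU,X (d=13/16); attach at lengths (13/32, 13/32); label the merged cluster BJLPQUX
final tree: (((((B:121/10,J:-81/10):67/3,L:26/3):77/16,Q:-9/16):77/16,(P:9/2,U:9/2):131/16):13/32,X:13/32)
total length: 993/16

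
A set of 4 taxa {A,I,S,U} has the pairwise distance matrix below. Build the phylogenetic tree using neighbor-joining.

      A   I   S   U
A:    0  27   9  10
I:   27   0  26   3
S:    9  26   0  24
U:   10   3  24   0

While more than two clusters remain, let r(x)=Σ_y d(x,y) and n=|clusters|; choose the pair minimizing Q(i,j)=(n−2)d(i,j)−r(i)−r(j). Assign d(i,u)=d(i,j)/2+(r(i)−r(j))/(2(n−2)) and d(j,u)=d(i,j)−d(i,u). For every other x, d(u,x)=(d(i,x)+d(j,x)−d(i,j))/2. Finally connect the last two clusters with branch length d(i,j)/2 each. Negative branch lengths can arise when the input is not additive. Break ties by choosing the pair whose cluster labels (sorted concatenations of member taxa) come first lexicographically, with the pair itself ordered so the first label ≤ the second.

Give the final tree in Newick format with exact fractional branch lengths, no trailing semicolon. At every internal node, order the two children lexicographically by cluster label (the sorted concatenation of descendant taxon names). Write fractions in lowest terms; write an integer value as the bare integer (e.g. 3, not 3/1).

step 1: merge (A,S) at d=9, Q=-87; branch lengths A→5/4, S→31/4; new cluster AS
  updated: d(AS,I)=22, d(AS,U)=25/2
step 2: merge (AS,I) at d=22, Q=-75/2; branch lengths AS→63/4, I→25/4; new cluster AIS
  updated: d(AIS,U)=-13/4
step 3: merge (AIS,U) at d=-13/4; branch lengths AIS→-13/8, U→-13/8; new cluster AISU
final tree: (((A:5/4,S:31/4):63/4,I:25/4):-13/8,U:-13/8)
total length: 111/4

(((A:5/4,S:31/4):63/4,I:25/4):-13/8,U:-13/8)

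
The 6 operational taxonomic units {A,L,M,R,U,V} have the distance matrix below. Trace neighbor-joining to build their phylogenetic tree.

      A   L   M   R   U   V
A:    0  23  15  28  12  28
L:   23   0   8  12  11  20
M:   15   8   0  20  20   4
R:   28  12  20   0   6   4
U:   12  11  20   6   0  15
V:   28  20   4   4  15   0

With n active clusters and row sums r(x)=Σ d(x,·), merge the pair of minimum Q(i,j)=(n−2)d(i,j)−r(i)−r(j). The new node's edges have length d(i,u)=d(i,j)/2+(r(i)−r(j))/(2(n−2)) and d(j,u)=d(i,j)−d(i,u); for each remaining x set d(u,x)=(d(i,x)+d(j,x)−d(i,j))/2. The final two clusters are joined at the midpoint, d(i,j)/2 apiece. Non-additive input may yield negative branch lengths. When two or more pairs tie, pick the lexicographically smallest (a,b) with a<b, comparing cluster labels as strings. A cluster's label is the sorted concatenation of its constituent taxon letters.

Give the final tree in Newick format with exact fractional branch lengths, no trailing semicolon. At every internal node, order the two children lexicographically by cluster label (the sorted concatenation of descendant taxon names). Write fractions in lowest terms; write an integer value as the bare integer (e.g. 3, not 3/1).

step 1: merge (R,V) at d=4, Q=-125; branch lengths R→15/8, V→17/8; new cluster RV
  updated: d(A,RV)=26, d(L,RV)=14, d(M,RV)=10, d(RV,U)=17/2
step 2: merge (A,U) at d=12, Q=-183/2; branch lengths A→121/12, U→23/12; new cluster AU
  updated: d(AU,L)=11, d(AU,M)=23/2, d(AU,RV)=45/4
step 3: merge (AU,RV) at d=45/4, Q=-93/2; branch lengths AU→21/4, RV→6; new cluster ARUV
  updated: d(ARUV,L)=55/8, d(ARUV,M)=41/8
step 4: merge (ARUV,L) at d=55/8, Q=-20; branch lengths ARUV→2, L→39/8; new cluster ALRUV
  updated: d(ALRUV,M)=25/8
step 5: merge (ALRUV,M) at d=25/8; branch lengths ALRUV→25/16, M→25/16; new cluster ALMRUV
final tree: ((((A:121/12,U:23/12):21/4,(R:15/8,V:17/8):6):2,L:39/8):25/16,M:25/16)
total length: 149/4

((((A:121/12,U:23/12):21/4,(R:15/8,V:17/8):6):2,L:39/8):25/16,M:25/16)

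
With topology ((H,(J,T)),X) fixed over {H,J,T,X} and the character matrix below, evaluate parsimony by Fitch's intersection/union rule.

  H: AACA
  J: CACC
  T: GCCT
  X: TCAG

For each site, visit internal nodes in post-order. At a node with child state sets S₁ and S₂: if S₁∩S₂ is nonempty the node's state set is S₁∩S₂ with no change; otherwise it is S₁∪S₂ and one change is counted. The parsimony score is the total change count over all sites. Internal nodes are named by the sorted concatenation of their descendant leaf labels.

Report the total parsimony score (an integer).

site 0, node JT: J={C} ∪ T={G} → {C,G} (+1)
site 0, node HJT: H={A} ∪ JT={C,G} → {A,C,G} (+1)
site 0, node HJTX: HJT={A,C,G} ∪ X={T} → {A,C,G,T} (+1)
site 1, node JT: J={A} ∪ T={C} → {A,C} (+1)
site 1, node HJT: H={A} ∩ JT={A,C} → {A} (+0)
site 1, node HJTX: HJT={A} ∪ X={C} → {A,C} (+1)
site 2, node JT: J={C} ∩ T={C} → {C} (+0)
site 2, node HJT: H={C} ∩ JT={C} → {C} (+0)
site 2, node HJTX: HJT={C} ∪ X={A} → {A,C} (+1)
site 3, node JT: J={C} ∪ T={T} → {C,T} (+1)
site 3, node HJT: H={A} ∪ JT={C,T} → {A,C,T} (+1)
site 3, node HJTX: HJT={A,C,T} ∪ X={G} → {A,C,G,T} (+1)
per-site changes: [3, 2, 1, 3]; total = 9

9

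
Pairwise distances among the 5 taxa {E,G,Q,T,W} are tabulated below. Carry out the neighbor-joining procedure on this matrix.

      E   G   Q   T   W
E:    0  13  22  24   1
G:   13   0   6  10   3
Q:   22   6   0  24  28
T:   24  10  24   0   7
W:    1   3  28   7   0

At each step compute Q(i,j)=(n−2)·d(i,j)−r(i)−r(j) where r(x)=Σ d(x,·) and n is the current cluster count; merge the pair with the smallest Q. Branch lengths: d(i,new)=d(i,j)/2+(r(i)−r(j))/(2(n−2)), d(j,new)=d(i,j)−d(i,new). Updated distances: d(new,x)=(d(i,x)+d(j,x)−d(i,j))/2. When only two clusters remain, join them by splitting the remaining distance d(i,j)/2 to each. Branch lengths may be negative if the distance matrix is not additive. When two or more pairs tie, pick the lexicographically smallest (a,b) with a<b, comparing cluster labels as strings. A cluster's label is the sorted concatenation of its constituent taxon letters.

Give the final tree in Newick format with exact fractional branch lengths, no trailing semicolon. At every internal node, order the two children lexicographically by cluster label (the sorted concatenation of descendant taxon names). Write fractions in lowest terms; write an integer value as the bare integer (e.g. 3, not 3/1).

((((E:4,W:-3):7,T:8):6,G:-19/4):43/8,Q:43/8)

step 1: merge (E,W) at d=1, Q=-96; branch lengths E→4, W→-3; new cluster EW
  updated: d(EW,G)=15/2, d(EW,Q)=49/2, d(EW,T)=15
step 2: merge (EW,T) at d=15, Q=-66; branch lengths EW→7, T→8; new cluster ETW
  updated: d(ETW,G)=5/4, d(ETW,Q)=67/4
step 3: merge (ETW,G) at d=5/4, Q=-24; branch lengths ETW→6, G→-19/4; new cluster EGTW
  updated: d(EGTW,Q)=43/4
step 4: merge (EGTW,Q) at d=43/4; branch lengths EGTW→43/8, Q→43/8; new cluster EGQTW
final tree: ((((E:4,W:-3):7,T:8):6,G:-19/4):43/8,Q:43/8)
total length: 28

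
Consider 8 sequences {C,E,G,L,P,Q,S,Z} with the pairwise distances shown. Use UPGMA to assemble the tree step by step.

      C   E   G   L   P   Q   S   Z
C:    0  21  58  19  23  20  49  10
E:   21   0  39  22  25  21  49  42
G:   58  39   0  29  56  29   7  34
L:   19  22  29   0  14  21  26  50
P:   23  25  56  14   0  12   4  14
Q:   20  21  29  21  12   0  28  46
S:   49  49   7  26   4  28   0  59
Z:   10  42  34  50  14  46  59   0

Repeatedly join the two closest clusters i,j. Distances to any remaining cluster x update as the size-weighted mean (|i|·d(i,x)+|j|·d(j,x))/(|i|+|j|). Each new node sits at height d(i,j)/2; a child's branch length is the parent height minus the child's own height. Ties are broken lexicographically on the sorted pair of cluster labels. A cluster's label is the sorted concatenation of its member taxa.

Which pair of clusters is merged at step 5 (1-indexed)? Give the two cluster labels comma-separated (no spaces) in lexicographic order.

E,LPQS

iteration 1: select P,S (d=4); attach at lengths (2, 2); label the merged cluster PS
  updated: d(C,PS)=36, d(E,PS)=37, d(G,PS)=63/2, d(L,PS)=20, d(PS,Q)=20, d(PS,Z)=73/2
iteration 2: select C,Z (d=10); attach at lengths (5, 5); label the merged cluster CZ
  updated: d(CZ,E)=63/2, d(CZ,G)=46, d(CZ,L)=69/2, d(CZ,PS)=145/4, d(CZ,Q)=33
iteration 3: select L,PS (d=20); attach at lengths (10, 8); label the merged cluster LPS
  updated: d(CZ,LPS)=107/3, d(E,LPS)=32, d(G,LPS)=92/3, d(LPS,Q)=61/3
iteration 4: select LPS,Q (d=61/3); attach at lengths (1/6, 61/6); label the merged cluster LPQS
  updated: d(CZ,LPQS)=35, d(E,LPQS)=117/4, d(G,LPQS)=121/4
iteration 5: select E,LPQS (d=117/4); attach at lengths (117/8, 107/24); label the merged cluster ELPQS
  updated: d(CZ,ELPQS)=343/10, d(ELPQS,G)=32
iteration 6: select ELPQS,G (d=32); attach at lengths (11/8, 16); label the merged cluster EGLPQS
  updated: d(CZ,EGLPQS)=145/4
iteration 7: select CZ,EGLPQS (d=145/4); attach at lengths (105/8, 17/8); label the merged cluster CEGLPQSZ
final tree: ((C:5,Z:5):105/8,((E:117/8,((L:10,(P:2,S:2):8):1/6,Q:61/6):107/24):11/8,G:16):17/8)
total length: 2257/24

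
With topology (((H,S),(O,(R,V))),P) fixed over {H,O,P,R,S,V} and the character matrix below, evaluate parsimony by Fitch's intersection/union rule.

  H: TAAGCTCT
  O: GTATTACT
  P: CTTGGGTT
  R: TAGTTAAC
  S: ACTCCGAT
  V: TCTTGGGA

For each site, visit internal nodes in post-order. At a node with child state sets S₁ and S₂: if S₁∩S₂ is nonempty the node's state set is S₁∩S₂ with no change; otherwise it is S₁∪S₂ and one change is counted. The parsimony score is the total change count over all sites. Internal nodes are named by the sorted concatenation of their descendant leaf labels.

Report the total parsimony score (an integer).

[col 0] HS: children H:{T}, S:{A} ∪→ {A,T}; cost 1
[col 0] RV: children R:{T}, V:{T} ∩→ {T}; cost 0
[col 0] ORV: children O:{G}, RV:{T} ∪→ {G,T}; cost 1
[col 0] HORSV: children HS:{A,T}, ORV:{G,T} ∩→ {T}; cost 0
[col 0] HOPRSV: children HORSV:{T}, P:{C} ∪→ {C,T}; cost 1
[col 1] HS: children H:{A}, S:{C} ∪→ {A,C}; cost 1
[col 1] RV: children R:{A}, V:{C} ∪→ {A,C}; cost 1
[col 1] ORV: children O:{T}, RV:{A,C} ∪→ {A,C,T}; cost 1
[col 1] HORSV: children HS:{A,C}, ORV:{A,C,T} ∩→ {A,C}; cost 0
[col 1] HOPRSV: children HORSV:{A,C}, P:{T} ∪→ {A,C,T}; cost 1
[col 2] HS: children H:{A}, S:{T} ∪→ {A,T}; cost 1
[col 2] RV: children R:{G}, V:{T} ∪→ {G,T}; cost 1
[col 2] ORV: children O:{A}, RV:{G,T} ∪→ {A,G,T}; cost 1
[col 2] HORSV: children HS:{A,T}, ORV:{A,G,T} ∩→ {A,T}; cost 0
[col 2] HOPRSV: children HORSV:{A,T}, P:{T} ∩→ {T}; cost 0
[col 3] HS: children H:{G}, S:{C} ∪→ {C,G}; cost 1
[col 3] RV: children R:{T}, V:{T} ∩→ {T}; cost 0
[col 3] ORV: children O:{T}, RV:{T} ∩→ {T}; cost 0
[col 3] HORSV: children HS:{C,G}, ORV:{T} ∪→ {C,G,T}; cost 1
[col 3] HOPRSV: children HORSV:{C,G,T}, P:{G} ∩→ {G}; cost 0
[col 4] HS: children H:{C}, S:{C} ∩→ {C}; cost 0
[col 4] RV: children R:{T}, V:{G} ∪→ {G,T}; cost 1
[col 4] ORV: children O:{T}, RV:{G,T} ∩→ {T}; cost 0
[col 4] HORSV: children HS:{C}, ORV:{T} ∪→ {C,T}; cost 1
[col 4] HOPRSV: children HORSV:{C,T}, P:{G} ∪→ {C,G,T}; cost 1
[col 5] HS: children H:{T}, S:{G} ∪→ {G,T}; cost 1
[col 5] RV: children R:{A}, V:{G} ∪→ {A,G}; cost 1
[col 5] ORV: children O:{A}, RV:{A,G} ∩→ {A}; cost 0
[col 5] HORSV: children HS:{G,T}, ORV:{A} ∪→ {A,G,T}; cost 1
[col 5] HOPRSV: children HORSV:{A,G,T}, P:{G} ∩→ {G}; cost 0
[col 6] HS: children H:{C}, S:{A} ∪→ {A,C}; cost 1
[col 6] RV: children R:{A}, V:{G} ∪→ {A,G}; cost 1
[col 6] ORV: children O:{C}, RV:{A,G} ∪→ {A,C,G}; cost 1
[col 6] HORSV: children HS:{A,C}, ORV:{A,C,G} ∩→ {A,C}; cost 0
[col 6] HOPRSV: children HORSV:{A,C}, P:{T} ∪→ {A,C,T}; cost 1
[col 7] HS: children H:{T}, S:{T} ∩→ {T}; cost 0
[col 7] RV: children R:{C}, V:{A} ∪→ {A,C}; cost 1
[col 7] ORV: children O:{T}, RV:{A,C} ∪→ {A,C,T}; cost 1
[col 7] HORSV: children HS:{T}, ORV:{A,C,T} ∩→ {T}; cost 0
[col 7] HOPRSV: children HORSV:{T}, P:{T} ∩→ {T}; cost 0
per-site changes: [3, 4, 3, 2, 3, 3, 4, 2]; total = 24

24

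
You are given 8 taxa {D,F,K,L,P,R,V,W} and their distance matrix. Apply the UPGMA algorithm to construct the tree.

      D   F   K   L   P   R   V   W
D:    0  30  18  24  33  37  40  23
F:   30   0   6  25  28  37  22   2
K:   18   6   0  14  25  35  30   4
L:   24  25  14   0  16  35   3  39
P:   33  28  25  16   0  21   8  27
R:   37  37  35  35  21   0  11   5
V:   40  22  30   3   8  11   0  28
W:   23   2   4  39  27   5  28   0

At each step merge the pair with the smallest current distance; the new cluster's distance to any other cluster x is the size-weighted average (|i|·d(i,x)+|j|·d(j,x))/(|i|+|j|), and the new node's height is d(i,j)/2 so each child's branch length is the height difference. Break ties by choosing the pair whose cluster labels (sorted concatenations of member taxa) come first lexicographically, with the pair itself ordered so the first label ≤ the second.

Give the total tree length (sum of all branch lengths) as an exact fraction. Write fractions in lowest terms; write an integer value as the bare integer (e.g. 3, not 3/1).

1. join F+W (d=2) ⇒ FW; edges |F|=1, |W|=1
  updated: d(D,FW)=53/2, d(FW,K)=5, d(FW,L)=32, d(FW,P)=55/2, d(FW,R)=21, d(FW,V)=25
2. join L+V (d=3) ⇒ LV; edges |L|=3/2, |V|=3/2
  updated: d(D,LV)=32, d(FW,LV)=57/2, d(K,LV)=22, d(LV,P)=12, d(LV,R)=23
3. join FW+K (d=5) ⇒ FKW; edges |FW|=3/2, |K|=5/2
  updated: d(D,FKW)=71/3, d(FKW,LV)=79/3, d(FKW,P)=80/3, d(FKW,R)=77/3
4. join LV+P (d=12) ⇒ LPV; edges |LV|=9/2, |P|=6
  updated: d(D,LPV)=97/3, d(FKW,LPV)=238/9, d(LPV,R)=67/3
5. join LPV+R (d=67/3) ⇒ LPRV; edges |LPV|=31/6, |R|=67/6
  updated: d(D,LPRV)=67/2, d(FKW,LPRV)=105/4
6. join D+FKW (d=71/3) ⇒ DFKW; edges |D|=71/6, |FKW|=28/3
  updated: d(DFKW,LPRV)=449/16
7. join DFKW+LPRV (d=449/16) ⇒ DFKLPRVW; edges |DFKW|=211/96, |LPRV|=275/96
final tree: ((D:71/6,((F:1,W:1):3/2,K:5/2):28/3):211/96,(((L:3/2,V:3/2):9/2,P:6):31/6,R:67/6):275/96)
total length: 993/16

993/16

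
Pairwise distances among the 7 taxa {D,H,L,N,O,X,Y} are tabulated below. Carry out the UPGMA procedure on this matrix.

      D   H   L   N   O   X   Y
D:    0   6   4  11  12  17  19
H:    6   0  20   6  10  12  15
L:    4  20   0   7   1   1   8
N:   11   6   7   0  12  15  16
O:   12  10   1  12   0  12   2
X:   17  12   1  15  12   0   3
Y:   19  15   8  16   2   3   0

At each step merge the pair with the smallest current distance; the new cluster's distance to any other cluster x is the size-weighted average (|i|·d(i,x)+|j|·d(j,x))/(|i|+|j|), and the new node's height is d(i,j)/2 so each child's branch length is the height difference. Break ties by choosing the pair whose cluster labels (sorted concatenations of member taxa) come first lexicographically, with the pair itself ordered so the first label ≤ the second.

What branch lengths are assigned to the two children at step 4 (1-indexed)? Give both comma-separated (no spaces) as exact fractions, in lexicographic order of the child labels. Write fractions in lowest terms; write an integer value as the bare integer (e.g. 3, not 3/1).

3,3

step 1: merge (L,O) at d=1; branch lengths L→1/2, O→1/2; new cluster LO
  updated: d(D,LO)=8, d(H,LO)=15, d(LO,N)=19/2, d(LO,X)=13/2, d(LO,Y)=5
step 2: merge (X,Y) at d=3; branch lengths X→3/2, Y→3/2; new cluster XY
  updated: d(D,XY)=18, d(H,XY)=27/2, d(LO,XY)=23/4, d(N,XY)=31/2
step 3: merge (LO,XY) at d=23/4; branch lengths LO→19/8, XY→11/8; new cluster LOXY
  updated: d(D,LOXY)=13, d(H,LOXY)=57/4, d(LOXY,N)=25/2
step 4: merge (D,H) at d=6; branch lengths D→3, H→3; new cluster DH
  updated: d(DH,LOXY)=109/8, d(DH,N)=17/2
step 5: merge (DH,N) at d=17/2; branch lengths DH→5/4, N→17/4; new cluster DHN
  updated: d(DHN,LOXY)=53/4
step 6: merge (DHN,LOXY) at d=53/4; branch lengths DHN→19/8, LOXY→15/4; new cluster DHLNOXY
final tree: (((D:3,H:3):5/4,N:17/4):19/8,((L:1/2,O:1/2):19/8,(X:3/2,Y:3/2):11/8):15/4)
total length: 203/8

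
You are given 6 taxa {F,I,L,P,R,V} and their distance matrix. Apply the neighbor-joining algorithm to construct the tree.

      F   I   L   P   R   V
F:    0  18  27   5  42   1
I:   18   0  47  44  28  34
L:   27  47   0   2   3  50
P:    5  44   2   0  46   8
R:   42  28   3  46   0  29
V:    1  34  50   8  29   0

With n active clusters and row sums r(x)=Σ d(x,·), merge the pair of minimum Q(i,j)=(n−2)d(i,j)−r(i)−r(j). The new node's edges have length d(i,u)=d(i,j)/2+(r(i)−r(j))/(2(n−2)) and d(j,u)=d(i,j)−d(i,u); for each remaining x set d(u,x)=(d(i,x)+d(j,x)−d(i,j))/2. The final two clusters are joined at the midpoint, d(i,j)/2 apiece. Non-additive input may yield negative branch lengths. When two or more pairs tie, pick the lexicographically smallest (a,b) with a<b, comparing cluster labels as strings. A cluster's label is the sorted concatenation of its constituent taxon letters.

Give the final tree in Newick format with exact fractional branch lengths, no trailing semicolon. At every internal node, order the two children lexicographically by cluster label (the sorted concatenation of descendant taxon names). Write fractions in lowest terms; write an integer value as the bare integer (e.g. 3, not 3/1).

(((F:-49/16,(I:221/12,(L:-7/8,R:31/8):211/12):169/16):33/16,P:69/16):59/32,V:59/32)

iteration 1: select L,R (d=3, Q=-265); attach at lengths (-7/8, 31/8); label the merged cluster LR
  updated: d(F,LR)=33, d(I,LR)=36, d(LR,P)=45/2, d(LR,V)=38
iteration 2: select I,LR (d=36, Q=-307/2); attach at lengths (221/12, 211/12); label the merged cluster ILR
  updated: d(F,ILR)=15/2, d(ILR,P)=61/4, d(ILR,V)=18
iteration 3: select F,ILR (d=15/2, Q=-157/4); attach at lengths (-49/16, 169/16); label the merged cluster FILR
  updated: d(FILR,P)=51/8, d(FILR,V)=23/4
iteration 4: select FILR,P (d=51/8, Q=-161/8); attach at lengths (33/16, 69/16); label the merged cluster FILPR
  updated: d(FILPR,V)=59/16
iteration 5: select FILPR,V (d=59/16); attach at lengths (59/32, 59/32); label the merged cluster FILPRV
final tree: (((F:-49/16,(I:221/12,(L:-7/8,R:31/8):211/12):169/16):33/16,P:69/16):59/32,V:59/32)
total length: 905/16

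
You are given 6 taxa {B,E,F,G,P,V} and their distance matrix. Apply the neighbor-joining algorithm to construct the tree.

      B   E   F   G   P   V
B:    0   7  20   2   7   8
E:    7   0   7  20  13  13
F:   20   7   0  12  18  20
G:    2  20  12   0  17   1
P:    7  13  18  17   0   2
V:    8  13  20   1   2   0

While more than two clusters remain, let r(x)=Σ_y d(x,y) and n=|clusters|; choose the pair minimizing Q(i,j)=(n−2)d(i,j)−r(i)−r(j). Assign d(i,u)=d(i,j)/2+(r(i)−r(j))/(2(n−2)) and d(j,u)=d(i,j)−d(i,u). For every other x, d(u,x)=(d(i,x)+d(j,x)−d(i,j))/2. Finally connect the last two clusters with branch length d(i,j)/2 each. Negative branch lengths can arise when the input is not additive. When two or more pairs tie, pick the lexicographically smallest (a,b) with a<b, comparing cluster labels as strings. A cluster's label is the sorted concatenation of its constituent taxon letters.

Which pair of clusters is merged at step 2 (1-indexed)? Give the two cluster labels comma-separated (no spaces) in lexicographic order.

step 1: merge (E,F) at d=7, Q=-109; branch lengths E→11/8, F→45/8; new cluster EF
  updated: d(B,EF)=10, d(EF,G)=25/2, d(EF,P)=12, d(EF,V)=13
step 2: merge (P,V) at d=2, Q=-56; branch lengths P→10/3, V→-4/3; new cluster PV
  updated: d(B,PV)=13/2, d(EF,PV)=23/2, d(G,PV)=8
step 3: merge (B,G) at d=2, Q=-37; branch lengths B→0, G→2; new cluster BG
  updated: d(BG,EF)=41/4, d(BG,PV)=25/4
step 4: merge (BG,EF) at d=41/4, Q=-28; branch lengths BG→5/2, EF→31/4; new cluster BEFG
  updated: d(BEFG,PV)=15/4
step 5: merge (BEFG,PV) at d=15/4; branch lengths BEFG→15/8, PV→15/8; new cluster BEFGPV
final tree: (((B:0,G:2):5/2,(E:11/8,F:45/8):31/4):15/8,(P:10/3,V:-4/3):15/8)
total length: 25

P,V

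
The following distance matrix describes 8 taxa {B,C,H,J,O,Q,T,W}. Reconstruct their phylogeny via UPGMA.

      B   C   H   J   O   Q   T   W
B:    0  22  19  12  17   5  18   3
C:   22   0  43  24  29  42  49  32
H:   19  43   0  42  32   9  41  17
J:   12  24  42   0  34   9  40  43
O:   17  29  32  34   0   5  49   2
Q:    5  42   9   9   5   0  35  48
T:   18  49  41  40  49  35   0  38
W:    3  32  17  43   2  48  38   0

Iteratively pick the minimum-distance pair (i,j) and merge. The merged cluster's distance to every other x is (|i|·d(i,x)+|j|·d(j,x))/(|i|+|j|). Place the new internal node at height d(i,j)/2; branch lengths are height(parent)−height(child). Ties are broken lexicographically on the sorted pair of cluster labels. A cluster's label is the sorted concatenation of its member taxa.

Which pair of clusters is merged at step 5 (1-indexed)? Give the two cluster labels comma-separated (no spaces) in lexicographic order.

BHJQ,OW

1. join O+W (d=2) ⇒ OW; edges |O|=1, |W|=1
  updated: d(B,OW)=10, d(C,OW)=61/2, d(H,OW)=49/2, d(J,OW)=77/2, d(OW,Q)=53/2, d(OW,T)=87/2
2. join B+Q (d=5) ⇒ BQ; edges |B|=5/2, |Q|=5/2
  updated: d(BQ,C)=32, d(BQ,H)=14, d(BQ,J)=21/2, d(BQ,OW)=73/4, d(BQ,T)=53/2
3. join BQ+J (d=21/2) ⇒ BJQ; edges |BQ|=11/4, |J|=21/4
  updated: d(BJQ,C)=88/3, d(BJQ,H)=70/3, d(BJQ,OW)=25, d(BJQ,T)=31
4. join BJQ+H (d=70/3) ⇒ BHJQ; edges |BJQ|=77/12, |H|=35/3
  updated: d(BHJQ,C)=131/4, d(BHJQ,OW)=199/8, d(BHJQ,T)=67/2
5. join BHJQ+OW (d=199/8) ⇒ BHJOQW; edges |BHJQ|=37/48, |OW|=183/16
  updated: d(BHJOQW,C)=32, d(BHJOQW,T)=221/6
6. join BHJOQW+C (d=32) ⇒ BCHJOQW; edges |BHJOQW|=57/16, |C|=16
  updated: d(BCHJOQW,T)=270/7
7. join BCHJOQW+T (d=270/7) ⇒ BCHJOQTW; edges |BCHJOQW|=23/7, |T|=135/7
final tree: ((((((B:5/2,Q:5/2):11/4,J:21/4):77/12,H:35/3):37/48,(O:1,W:1):183/16):57/16,C:16):23/7,T:135/7)
total length: 29375/336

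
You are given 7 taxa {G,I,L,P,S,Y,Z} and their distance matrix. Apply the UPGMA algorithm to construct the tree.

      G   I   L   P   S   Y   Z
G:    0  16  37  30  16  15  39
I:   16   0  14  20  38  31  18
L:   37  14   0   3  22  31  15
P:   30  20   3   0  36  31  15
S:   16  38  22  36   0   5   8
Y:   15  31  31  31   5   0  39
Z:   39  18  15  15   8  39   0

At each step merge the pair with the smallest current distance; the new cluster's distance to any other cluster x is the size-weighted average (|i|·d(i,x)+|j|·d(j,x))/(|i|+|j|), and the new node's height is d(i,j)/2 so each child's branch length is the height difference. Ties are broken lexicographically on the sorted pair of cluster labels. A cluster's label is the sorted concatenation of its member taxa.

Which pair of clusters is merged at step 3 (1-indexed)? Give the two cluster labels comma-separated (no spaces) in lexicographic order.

iteration 1: select L,P (d=3); attach at lengths (3/2, 3/2); label the merged cluster LP
  updated: d(G,LP)=67/2, d(I,LP)=17, d(LP,S)=29, d(LP,Y)=31, d(LP,Z)=15
iteration 2: select S,Y (d=5); attach at lengths (5/2, 5/2); label the merged cluster SY
  updated: d(G,SY)=31/2, d(I,SY)=69/2, d(LP,SY)=30, d(SY,Z)=47/2
iteration 3: select LP,Z (d=15); attach at lengths (6, 15/2); label the merged cluster LPZ
  updated: d(G,LPZ)=106/3, d(I,LPZ)=52/3, d(LPZ,SY)=167/6
iteration 4: select G,SY (d=31/2); attach at lengths (31/4, 21/4); label the merged cluster GSY
  updated: d(GSY,I)=85/3, d(GSY,LPZ)=91/3
iteration 5: select I,LPZ (d=52/3); attach at lengths (26/3, 7/6); label the merged cluster ILPZ
  updated: d(GSY,ILPZ)=179/6
iteration 6: select GSY,ILPZ (d=179/6); attach at lengths (43/6, 25/4); label the merged cluster GILPSYZ
final tree: ((G:31/4,(S:5/2,Y:5/2):21/4):43/6,(I:26/3,((L:3/2,P:3/2):6,Z:15/2):7/6):25/4)
total length: 231/4

LP,Z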